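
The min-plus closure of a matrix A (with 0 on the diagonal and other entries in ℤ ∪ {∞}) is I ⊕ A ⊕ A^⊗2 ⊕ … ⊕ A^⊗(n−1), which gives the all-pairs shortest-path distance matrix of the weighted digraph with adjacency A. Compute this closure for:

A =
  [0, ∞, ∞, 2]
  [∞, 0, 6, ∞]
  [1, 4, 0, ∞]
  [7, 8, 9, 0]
Closure =
  [0, 10, 11, 2]
  [7, 0, 6, 9]
  [1, 4, 0, 3]
  [7, 8, 9, 0]

This is the Floyd-Warshall all-pairs shortest-path computation. For each intermediate vertex k = 0, 1, …, 3, update dist[i][j] ← min(dist[i][j], dist[i][k] + dist[k][j]). The final matrix gives, for each (i, j), the minimum total weight of any directed path from i to j (possibly empty when i = j).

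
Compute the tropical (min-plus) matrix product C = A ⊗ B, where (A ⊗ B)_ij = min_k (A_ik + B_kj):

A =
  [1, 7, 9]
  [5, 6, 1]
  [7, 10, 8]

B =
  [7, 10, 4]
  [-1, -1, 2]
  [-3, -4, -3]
A ⊗ B =
  [6, 5, 5]
  [-2, -3, -2]
  [5, 4, 5]

Apply the min-plus product entry-by-entry:
  C[0][0] = min over k of (A[0][0] + B[0][0] = 1 + 7 = 8, A[0][1] + B[1][0] = 7 + -1 = 6, A[0][2] + B[2][0] = 9 + -3 = 6) = 6 (attained at k = 1)
  C[0][1] = min over k of (A[0][0] + B[0][1] = 1 + 10 = 11, A[0][1] + B[1][1] = 7 + -1 = 6, A[0][2] + B[2][1] = 9 + -4 = 5) = 5 (attained at k = 2)
  C[0][2] = min over k of (A[0][0] + B[0][2] = 1 + 4 = 5, A[0][1] + B[1][2] = 7 + 2 = 9, A[0][2] + B[2][2] = 9 + -3 = 6) = 5 (attained at k = 0)
  C[1][0] = min over k of (A[1][0] + B[0][0] = 5 + 7 = 12, A[1][1] + B[1][0] = 6 + -1 = 5, A[1][2] + B[2][0] = 1 + -3 = -2) = -2 (attained at k = 2)
  C[1][1] = min over k of (A[1][0] + B[0][1] = 5 + 10 = 15, A[1][1] + B[1][1] = 6 + -1 = 5, A[1][2] + B[2][1] = 1 + -4 = -3) = -3 (attained at k = 2)
  C[1][2] = min over k of (A[1][0] + B[0][2] = 5 + 4 = 9, A[1][1] + B[1][2] = 6 + 2 = 8, A[1][2] + B[2][2] = 1 + -3 = -2) = -2 (attained at k = 2)
  C[2][0] = min over k of (A[2][0] + B[0][0] = 7 + 7 = 14, A[2][1] + B[1][0] = 10 + -1 = 9, A[2][2] + B[2][0] = 8 + -3 = 5) = 5 (attained at k = 2)
  C[2][1] = min over k of (A[2][0] + B[0][1] = 7 + 10 = 17, A[2][1] + B[1][1] = 10 + -1 = 9, A[2][2] + B[2][1] = 8 + -4 = 4) = 4 (attained at k = 2)
  C[2][2] = min over k of (A[2][0] + B[0][2] = 7 + 4 = 11, A[2][1] + B[1][2] = 10 + 2 = 12, A[2][2] + B[2][2] = 8 + -3 = 5) = 5 (attained at k = 2)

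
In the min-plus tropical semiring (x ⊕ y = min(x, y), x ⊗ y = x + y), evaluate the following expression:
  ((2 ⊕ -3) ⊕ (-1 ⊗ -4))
((2 ⊕ -3) ⊕ (-1 ⊗ -4)) = -5

Expand innermost to outermost. Recall ⊕ takes the minimum of its arguments and ⊗ takes their sum. Working out the expression ((2 ⊕ -3) ⊕ (-1 ⊗ -4)) gives -5.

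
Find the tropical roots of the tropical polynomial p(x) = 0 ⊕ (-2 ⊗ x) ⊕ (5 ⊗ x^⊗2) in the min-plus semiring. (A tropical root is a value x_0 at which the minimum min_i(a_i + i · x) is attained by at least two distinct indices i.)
Roots: {-7, 2}

Each tropical root is a break point of the lower envelope of the lines y = a_i + i · x (there are 3 lines, with slopes 0, 1, ..., 2). Only the lines that attain the minimum somewhere contribute to roots; other lines are dominated. Here the surviving (envelope) indices are i = 2, i = 1, i = 0.
Intersections between consecutive envelope lines give the roots: for adjacent envelope indices i < j the intersection is x = (a_i − a_j) / (j − i). Reading off the sorted break points: {-7, 2}.
Verification: at each break x_0, at least two indices attain the minimum of min_i(a_i + i · x_0).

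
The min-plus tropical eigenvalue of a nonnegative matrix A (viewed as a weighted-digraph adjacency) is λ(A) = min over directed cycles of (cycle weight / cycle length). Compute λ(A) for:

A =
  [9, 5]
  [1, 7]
λ(A) = 3

Enumerate directed cycles and compute their means (weight / length). Sample:
  cycle 0 → 0: weight = 9, length = 1, mean = 9/1 ≈ 9.000
  cycle 1 → 1: weight = 7, length = 1, mean = 7/1 ≈ 7.000
  cycle 0 → 1 → 0: weight = 6, length = 2, mean = 6/2 ≈ 3.000
  cycle 1 → 0 → 1: weight = 6, length = 2, mean = 6/2 ≈ 3.000
Minimum mean = 3.000, attained e.g. along the cycle 0 → 1 → 0 with weight 6 and length 2. So λ(A) = 6/2 = 3.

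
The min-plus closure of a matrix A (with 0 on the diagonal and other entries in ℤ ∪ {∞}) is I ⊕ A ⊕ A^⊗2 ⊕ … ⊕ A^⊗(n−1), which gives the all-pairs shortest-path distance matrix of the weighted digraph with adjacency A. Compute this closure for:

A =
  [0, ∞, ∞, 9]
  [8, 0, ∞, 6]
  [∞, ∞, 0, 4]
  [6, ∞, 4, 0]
Closure =
  [0, ∞, 13, 9]
  [8, 0, 10, 6]
  [10, ∞, 0, 4]
  [6, ∞, 4, 0]

This is the Floyd-Warshall all-pairs shortest-path computation. For each intermediate vertex k = 0, 1, …, 3, update dist[i][j] ← min(dist[i][j], dist[i][k] + dist[k][j]). The final matrix gives, for each (i, j), the minimum total weight of any directed path from i to j (possibly empty when i = j).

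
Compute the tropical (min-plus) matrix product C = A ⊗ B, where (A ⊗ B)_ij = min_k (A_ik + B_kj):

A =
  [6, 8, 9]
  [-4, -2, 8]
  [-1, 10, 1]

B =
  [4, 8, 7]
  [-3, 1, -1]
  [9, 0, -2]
A ⊗ B =
  [5, 9, 7]
  [-5, -1, -3]
  [3, 1, -1]

Apply the min-plus product entry-by-entry:
  C[0][0] = min over k of (A[0][0] + B[0][0] = 6 + 4 = 10, A[0][1] + B[1][0] = 8 + -3 = 5, A[0][2] + B[2][0] = 9 + 9 = 18) = 5 (attained at k = 1)
  C[0][1] = min over k of (A[0][0] + B[0][1] = 6 + 8 = 14, A[0][1] + B[1][1] = 8 + 1 = 9, A[0][2] + B[2][1] = 9 + 0 = 9) = 9 (attained at k = 1)
  C[0][2] = min over k of (A[0][0] + B[0][2] = 6 + 7 = 13, A[0][1] + B[1][2] = 8 + -1 = 7, A[0][2] + B[2][2] = 9 + -2 = 7) = 7 (attained at k = 1)
  C[1][0] = min over k of (A[1][0] + B[0][0] = -4 + 4 = 0, A[1][1] + B[1][0] = -2 + -3 = -5, A[1][2] + B[2][0] = 8 + 9 = 17) = -5 (attained at k = 1)
  C[1][1] = min over k of (A[1][0] + B[0][1] = -4 + 8 = 4, A[1][1] + B[1][1] = -2 + 1 = -1, A[1][2] + B[2][1] = 8 + 0 = 8) = -1 (attained at k = 1)
  C[1][2] = min over k of (A[1][0] + B[0][2] = -4 + 7 = 3, A[1][1] + B[1][2] = -2 + -1 = -3, A[1][2] + B[2][2] = 8 + -2 = 6) = -3 (attained at k = 1)
  C[2][0] = min over k of (A[2][0] + B[0][0] = -1 + 4 = 3, A[2][1] + B[1][0] = 10 + -3 = 7, A[2][2] + B[2][0] = 1 + 9 = 10) = 3 (attained at k = 0)
  C[2][1] = min over k of (A[2][0] + B[0][1] = -1 + 8 = 7, A[2][1] + B[1][1] = 10 + 1 = 11, A[2][2] + B[2][1] = 1 + 0 = 1) = 1 (attained at k = 2)
  C[2][2] = min over k of (A[2][0] + B[0][2] = -1 + 7 = 6, A[2][1] + B[1][2] = 10 + -1 = 9, A[2][2] + B[2][2] = 1 + -2 = -1) = -1 (attained at k = 2)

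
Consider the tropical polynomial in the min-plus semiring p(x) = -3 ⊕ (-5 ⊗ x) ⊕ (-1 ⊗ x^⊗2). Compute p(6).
p(6) = -3

A tropical monomial a ⊗ x^⊗i evaluates to a + i · x. Evaluating each term at x = 6:
  Term 0 contributes -3 + 0 · 6 = -3
  Term 1 contributes -5 + 1 · 6 = 1
  Term 2 contributes -1 + 2 · 6 = 11
p(6) = ⊕ of these = min[-3, 1, 11] = -3.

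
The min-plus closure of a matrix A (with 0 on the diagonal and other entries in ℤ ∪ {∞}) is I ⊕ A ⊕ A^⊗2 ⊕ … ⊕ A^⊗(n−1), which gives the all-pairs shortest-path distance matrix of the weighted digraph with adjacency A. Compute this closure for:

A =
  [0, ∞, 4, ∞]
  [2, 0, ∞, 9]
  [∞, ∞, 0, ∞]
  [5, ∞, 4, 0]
Closure =
  [0, ∞, 4, ∞]
  [2, 0, 6, 9]
  [∞, ∞, 0, ∞]
  [5, ∞, 4, 0]

This is the Floyd-Warshall all-pairs shortest-path computation. For each intermediate vertex k = 0, 1, …, 3, update dist[i][j] ← min(dist[i][j], dist[i][k] + dist[k][j]). The final matrix gives, for each (i, j), the minimum total weight of any directed path from i to j (possibly empty when i = j).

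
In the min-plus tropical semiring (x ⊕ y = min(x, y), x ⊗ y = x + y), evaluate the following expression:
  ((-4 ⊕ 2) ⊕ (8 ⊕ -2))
((-4 ⊕ 2) ⊕ (8 ⊕ -2)) = -4

Expand innermost to outermost. Recall ⊕ takes the minimum of its arguments and ⊗ takes their sum. Working out the expression ((-4 ⊕ 2) ⊕ (8 ⊕ -2)) gives -4.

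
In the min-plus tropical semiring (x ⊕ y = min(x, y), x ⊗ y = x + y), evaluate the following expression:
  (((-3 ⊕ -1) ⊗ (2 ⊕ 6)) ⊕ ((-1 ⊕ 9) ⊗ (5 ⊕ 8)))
(((-3 ⊕ -1) ⊗ (2 ⊕ 6)) ⊕ ((-1 ⊕ 9) ⊗ (5 ⊕ 8))) = -1

Expand innermost to outermost. Recall ⊕ takes the minimum of its arguments and ⊗ takes their sum. Working out the expression (((-3 ⊕ -1) ⊗ (2 ⊕ 6)) ⊕ ((-1 ⊕ 9) ⊗ (5 ⊕ 8))) gives -1.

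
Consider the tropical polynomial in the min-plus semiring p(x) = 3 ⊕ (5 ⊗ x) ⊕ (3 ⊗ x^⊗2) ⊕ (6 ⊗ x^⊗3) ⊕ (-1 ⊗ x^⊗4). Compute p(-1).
p(-1) = -5

A tropical monomial a ⊗ x^⊗i evaluates to a + i · x. Evaluating each term at x = -1:
  Term 0 contributes 3 + 0 · -1 = 3
  Term 1 contributes 5 + 1 · -1 = 4
  Term 2 contributes 3 + 2 · -1 = 1
  Term 3 contributes 6 + 3 · -1 = 3
  Term 4 contributes -1 + 4 · -1 = -5
p(-1) = ⊕ of these = min[3, 4, 1, 3, -5] = -5.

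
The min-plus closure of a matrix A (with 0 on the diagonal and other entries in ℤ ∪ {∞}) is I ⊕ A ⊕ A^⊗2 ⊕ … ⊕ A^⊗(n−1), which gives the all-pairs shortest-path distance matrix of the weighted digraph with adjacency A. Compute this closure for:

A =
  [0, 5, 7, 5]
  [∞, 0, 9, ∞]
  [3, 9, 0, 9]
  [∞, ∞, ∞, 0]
Closure =
  [0, 5, 7, 5]
  [12, 0, 9, 17]
  [3, 8, 0, 8]
  [∞, ∞, ∞, 0]

This is the Floyd-Warshall all-pairs shortest-path computation. For each intermediate vertex k = 0, 1, …, 3, update dist[i][j] ← min(dist[i][j], dist[i][k] + dist[k][j]). The final matrix gives, for each (i, j), the minimum total weight of any directed path from i to j (possibly empty when i = j).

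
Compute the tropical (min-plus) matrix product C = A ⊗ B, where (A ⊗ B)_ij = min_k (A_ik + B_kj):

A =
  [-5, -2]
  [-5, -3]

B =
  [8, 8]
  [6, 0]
A ⊗ B =
  [3, -2]
  [3, -3]

Apply the min-plus product entry-by-entry:
  C[0][0] = min over k of (A[0][0] + B[0][0] = -5 + 8 = 3, A[0][1] + B[1][0] = -2 + 6 = 4) = 3 (attained at k = 0)
  C[0][1] = min over k of (A[0][0] + B[0][1] = -5 + 8 = 3, A[0][1] + B[1][1] = -2 + 0 = -2) = -2 (attained at k = 1)
  C[1][0] = min over k of (A[1][0] + B[0][0] = -5 + 8 = 3, A[1][1] + B[1][0] = -3 + 6 = 3) = 3 (attained at k = 0)
  C[1][1] = min over k of (A[1][0] + B[0][1] = -5 + 8 = 3, A[1][1] + B[1][1] = -3 + 0 = -3) = -3 (attained at k = 1)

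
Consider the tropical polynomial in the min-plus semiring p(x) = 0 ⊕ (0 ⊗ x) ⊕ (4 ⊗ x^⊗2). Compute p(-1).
p(-1) = -1

A tropical monomial a ⊗ x^⊗i evaluates to a + i · x. Evaluating each term at x = -1:
  Term 0 contributes 0 + 0 · -1 = 0
  Term 1 contributes 0 + 1 · -1 = -1
  Term 2 contributes 4 + 2 · -1 = 2
p(-1) = ⊕ of these = min[0, -1, 2] = -1.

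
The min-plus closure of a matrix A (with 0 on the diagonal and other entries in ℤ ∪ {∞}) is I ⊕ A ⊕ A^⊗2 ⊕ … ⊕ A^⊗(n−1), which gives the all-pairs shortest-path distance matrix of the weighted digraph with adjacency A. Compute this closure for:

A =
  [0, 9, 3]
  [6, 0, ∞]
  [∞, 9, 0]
Closure =
  [0, 9, 3]
  [6, 0, 9]
  [15, 9, 0]

This is the Floyd-Warshall all-pairs shortest-path computation. For each intermediate vertex k = 0, 1, …, 2, update dist[i][j] ← min(dist[i][j], dist[i][k] + dist[k][j]). The final matrix gives, for each (i, j), the minimum total weight of any directed path from i to j (possibly empty when i = j).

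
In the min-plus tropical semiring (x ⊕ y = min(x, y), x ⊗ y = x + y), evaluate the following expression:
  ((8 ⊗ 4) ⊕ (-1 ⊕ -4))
((8 ⊗ 4) ⊕ (-1 ⊕ -4)) = -4

Expand innermost to outermost. Recall ⊕ takes the minimum of its arguments and ⊗ takes their sum. Working out the expression ((8 ⊗ 4) ⊕ (-1 ⊕ -4)) gives -4.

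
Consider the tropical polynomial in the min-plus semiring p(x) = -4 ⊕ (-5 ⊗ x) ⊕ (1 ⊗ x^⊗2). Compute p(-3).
p(-3) = -8

A tropical monomial a ⊗ x^⊗i evaluates to a + i · x. Evaluating each term at x = -3:
  Term 0 contributes -4 + 0 · -3 = -4
  Term 1 contributes -5 + 1 · -3 = -8
  Term 2 contributes 1 + 2 · -3 = -5
p(-3) = ⊕ of these = min[-4, -8, -5] = -8.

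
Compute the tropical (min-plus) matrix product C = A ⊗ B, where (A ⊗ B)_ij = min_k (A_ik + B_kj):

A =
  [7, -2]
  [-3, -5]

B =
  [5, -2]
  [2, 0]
A ⊗ B =
  [0, -2]
  [-3, -5]

Apply the min-plus product entry-by-entry:
  C[0][0] = min over k of (A[0][0] + B[0][0] = 7 + 5 = 12, A[0][1] + B[1][0] = -2 + 2 = 0) = 0 (attained at k = 1)
  C[0][1] = min over k of (A[0][0] + B[0][1] = 7 + -2 = 5, A[0][1] + B[1][1] = -2 + 0 = -2) = -2 (attained at k = 1)
  C[1][0] = min over k of (A[1][0] + B[0][0] = -3 + 5 = 2, A[1][1] + B[1][0] = -5 + 2 = -3) = -3 (attained at k = 1)
  C[1][1] = min over k of (A[1][0] + B[0][1] = -3 + -2 = -5, A[1][1] + B[1][1] = -5 + 0 = -5) = -5 (attained at k = 0)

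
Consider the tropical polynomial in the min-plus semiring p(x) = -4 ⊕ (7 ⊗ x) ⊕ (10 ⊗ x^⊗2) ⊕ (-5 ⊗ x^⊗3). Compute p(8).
p(8) = -4

A tropical monomial a ⊗ x^⊗i evaluates to a + i · x. Evaluating each term at x = 8:
  Term 0 contributes -4 + 0 · 8 = -4
  Term 1 contributes 7 + 1 · 8 = 15
  Term 2 contributes 10 + 2 · 8 = 26
  Term 3 contributes -5 + 3 · 8 = 19
p(8) = ⊕ of these = min[-4, 15, 26, 19] = -4.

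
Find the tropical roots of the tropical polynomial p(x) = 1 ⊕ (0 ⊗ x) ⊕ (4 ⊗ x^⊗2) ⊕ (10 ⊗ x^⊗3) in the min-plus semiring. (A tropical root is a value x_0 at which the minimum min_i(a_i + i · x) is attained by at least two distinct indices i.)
Roots: {-6, -4, 1}

Each tropical root is a break point of the lower envelope of the lines y = a_i + i · x (there are 4 lines, with slopes 0, 1, ..., 3). Only the lines that attain the minimum somewhere contribute to roots; other lines are dominated. Here the surviving (envelope) indices are i = 3, i = 2, i = 1, i = 0.
Intersections between consecutive envelope lines give the roots: for adjacent envelope indices i < j the intersection is x = (a_i − a_j) / (j − i). Reading off the sorted break points: {-6, -4, 1}.
Verification: at each break x_0, at least two indices attain the minimum of min_i(a_i + i · x_0).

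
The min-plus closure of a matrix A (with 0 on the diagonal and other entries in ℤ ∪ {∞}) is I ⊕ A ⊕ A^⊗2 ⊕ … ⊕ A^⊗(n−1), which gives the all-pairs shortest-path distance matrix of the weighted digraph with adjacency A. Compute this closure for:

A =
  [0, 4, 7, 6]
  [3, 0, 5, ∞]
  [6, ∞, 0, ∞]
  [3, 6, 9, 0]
Closure =
  [0, 4, 7, 6]
  [3, 0, 5, 9]
  [6, 10, 0, 12]
  [3, 6, 9, 0]

This is the Floyd-Warshall all-pairs shortest-path computation. For each intermediate vertex k = 0, 1, …, 3, update dist[i][j] ← min(dist[i][j], dist[i][k] + dist[k][j]). The final matrix gives, for each (i, j), the minimum total weight of any directed path from i to j (possibly empty when i = j).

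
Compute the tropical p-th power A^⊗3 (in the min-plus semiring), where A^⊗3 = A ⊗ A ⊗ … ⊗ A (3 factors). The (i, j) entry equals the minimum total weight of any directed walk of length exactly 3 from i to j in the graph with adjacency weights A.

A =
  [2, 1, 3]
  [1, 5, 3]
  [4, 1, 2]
A^⊗3 =
  [4, 3, 5]
  [3, 4, 5]
  [4, 3, 5]

Each entry (A^⊗3)_ij equals the minimum over all length-3 walks i = v_0 → v_1 → … → v_3 = j of Σ_t A[v_t][v_{t+1}]. For example, for (i, j) = (0, 2) we minimise over 9 possible intermediate vertex sequences; the minimum is 5, attained along the walk 0 → 1 → 0 → 2.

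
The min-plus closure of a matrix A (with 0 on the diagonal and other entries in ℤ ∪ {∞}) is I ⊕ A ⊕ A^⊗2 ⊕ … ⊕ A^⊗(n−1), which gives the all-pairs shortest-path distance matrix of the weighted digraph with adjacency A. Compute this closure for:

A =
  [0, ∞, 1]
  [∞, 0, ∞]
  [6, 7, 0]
Closure =
  [0, 8, 1]
  [∞, 0, ∞]
  [6, 7, 0]

This is the Floyd-Warshall all-pairs shortest-path computation. For each intermediate vertex k = 0, 1, …, 2, update dist[i][j] ← min(dist[i][j], dist[i][k] + dist[k][j]). The final matrix gives, for each (i, j), the minimum total weight of any directed path from i to j (possibly empty when i = j).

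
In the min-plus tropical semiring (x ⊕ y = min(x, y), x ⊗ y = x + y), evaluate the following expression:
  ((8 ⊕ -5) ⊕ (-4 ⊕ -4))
((8 ⊕ -5) ⊕ (-4 ⊕ -4)) = -5

Expand innermost to outermost. Recall ⊕ takes the minimum of its arguments and ⊗ takes their sum. Working out the expression ((8 ⊕ -5) ⊕ (-4 ⊕ -4)) gives -5.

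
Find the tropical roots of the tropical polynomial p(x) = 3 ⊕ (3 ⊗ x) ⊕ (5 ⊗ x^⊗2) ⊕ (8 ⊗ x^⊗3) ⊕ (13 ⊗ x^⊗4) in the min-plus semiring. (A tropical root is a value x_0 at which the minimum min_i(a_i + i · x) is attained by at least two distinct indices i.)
Roots: {-5, -3, -2, 0}

Each tropical root is a break point of the lower envelope of the lines y = a_i + i · x (there are 5 lines, with slopes 0, 1, ..., 4). Only the lines that attain the minimum somewhere contribute to roots; other lines are dominated. Here the surviving (envelope) indices are i = 4, i = 3, i = 2, i = 1, i = 0.
Intersections between consecutive envelope lines give the roots: for adjacent envelope indices i < j the intersection is x = (a_i − a_j) / (j − i). Reading off the sorted break points: {-5, -3, -2, 0}.
Verification: at each break x_0, at least two indices attain the minimum of min_i(a_i + i · x_0).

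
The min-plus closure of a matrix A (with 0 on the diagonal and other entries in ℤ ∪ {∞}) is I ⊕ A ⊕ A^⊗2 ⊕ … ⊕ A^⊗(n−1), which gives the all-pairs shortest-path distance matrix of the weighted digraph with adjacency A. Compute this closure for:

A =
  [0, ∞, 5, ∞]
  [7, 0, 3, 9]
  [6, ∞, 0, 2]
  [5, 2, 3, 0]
Closure =
  [0, 9, 5, 7]
  [7, 0, 3, 5]
  [6, 4, 0, 2]
  [5, 2, 3, 0]

This is the Floyd-Warshall all-pairs shortest-path computation. For each intermediate vertex k = 0, 1, …, 3, update dist[i][j] ← min(dist[i][j], dist[i][k] + dist[k][j]). The final matrix gives, for each (i, j), the minimum total weight of any directed path from i to j (possibly empty when i = j).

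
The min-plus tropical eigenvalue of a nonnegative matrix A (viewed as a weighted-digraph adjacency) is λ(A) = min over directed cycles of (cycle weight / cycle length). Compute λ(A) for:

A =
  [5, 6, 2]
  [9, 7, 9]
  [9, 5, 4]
λ(A) = 4

Enumerate directed cycles and compute their means (weight / length). Sample:
  cycle 0 → 0: weight = 5, length = 1, mean = 5/1 ≈ 5.000
  cycle 1 → 1: weight = 7, length = 1, mean = 7/1 ≈ 7.000
  cycle 2 → 2: weight = 4, length = 1, mean = 4/1 ≈ 4.000
  cycle 0 → 1 → 0: weight = 15, length = 2, mean = 15/2 ≈ 7.500
  cycle 0 → 2 → 0: weight = 11, length = 2, mean = 11/2 ≈ 5.500
  cycle 1 → 0 → 1: weight = 15, length = 2, mean = 15/2 ≈ 7.500
Minimum mean = 4.000, attained e.g. along the cycle 2 → 2 with weight 4 and length 1. So λ(A) = 4/1 = 4.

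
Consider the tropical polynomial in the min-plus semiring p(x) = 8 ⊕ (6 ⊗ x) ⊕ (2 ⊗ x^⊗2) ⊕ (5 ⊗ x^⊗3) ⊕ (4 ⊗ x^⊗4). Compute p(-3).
p(-3) = -8

A tropical monomial a ⊗ x^⊗i evaluates to a + i · x. Evaluating each term at x = -3:
  Term 0 contributes 8 + 0 · -3 = 8
  Term 1 contributes 6 + 1 · -3 = 3
  Term 2 contributes 2 + 2 · -3 = -4
  Term 3 contributes 5 + 3 · -3 = -4
  Term 4 contributes 4 + 4 · -3 = -8
p(-3) = ⊕ of these = min[8, 3, -4, -4, -8] = -8.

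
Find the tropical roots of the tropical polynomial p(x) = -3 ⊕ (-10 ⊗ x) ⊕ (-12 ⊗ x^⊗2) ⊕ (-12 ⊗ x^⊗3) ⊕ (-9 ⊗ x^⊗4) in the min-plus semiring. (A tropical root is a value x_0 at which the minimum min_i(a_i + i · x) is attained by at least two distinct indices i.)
Roots: {-3, 0, 2, 7}

Each tropical root is a break point of the lower envelope of the lines y = a_i + i · x (there are 5 lines, with slopes 0, 1, ..., 4). Only the lines that attain the minimum somewhere contribute to roots; other lines are dominated. Here the surviving (envelope) indices are i = 4, i = 3, i = 2, i = 1, i = 0.
Intersections between consecutive envelope lines give the roots: for adjacent envelope indices i < j the intersection is x = (a_i − a_j) / (j − i). Reading off the sorted break points: {-3, 0, 2, 7}.
Verification: at each break x_0, at least two indices attain the minimum of min_i(a_i + i · x_0).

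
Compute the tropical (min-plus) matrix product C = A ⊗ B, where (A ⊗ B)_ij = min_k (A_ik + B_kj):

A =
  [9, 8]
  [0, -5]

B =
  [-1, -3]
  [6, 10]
A ⊗ B =
  [8, 6]
  [-1, -3]

Apply the min-plus product entry-by-entry:
  C[0][0] = min over k of (A[0][0] + B[0][0] = 9 + -1 = 8, A[0][1] + B[1][0] = 8 + 6 = 14) = 8 (attained at k = 0)
  C[0][1] = min over k of (A[0][0] + B[0][1] = 9 + -3 = 6, A[0][1] + B[1][1] = 8 + 10 = 18) = 6 (attained at k = 0)
  C[1][0] = min over k of (A[1][0] + B[0][0] = 0 + -1 = -1, A[1][1] + B[1][0] = -5 + 6 = 1) = -1 (attained at k = 0)
  C[1][1] = min over k of (A[1][0] + B[0][1] = 0 + -3 = -3, A[1][1] + B[1][1] = -5 + 10 = 5) = -3 (attained at k = 0)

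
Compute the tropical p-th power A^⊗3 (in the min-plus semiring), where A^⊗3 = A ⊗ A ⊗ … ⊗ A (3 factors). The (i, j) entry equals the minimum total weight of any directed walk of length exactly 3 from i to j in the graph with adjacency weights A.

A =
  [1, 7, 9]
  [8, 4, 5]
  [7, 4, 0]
A^⊗3 =
  [3, 9, 9]
  [10, 9, 5]
  [7, 4, 0]

Each entry (A^⊗3)_ij equals the minimum over all length-3 walks i = v_0 → v_1 → … → v_3 = j of Σ_t A[v_t][v_{t+1}]. For example, for (i, j) = (0, 2) we minimise over 9 possible intermediate vertex sequences; the minimum is 9, attained along the walk 0 → 2 → 2 → 2.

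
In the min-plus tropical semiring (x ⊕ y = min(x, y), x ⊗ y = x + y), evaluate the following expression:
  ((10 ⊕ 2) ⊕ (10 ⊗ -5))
((10 ⊕ 2) ⊕ (10 ⊗ -5)) = 2

Expand innermost to outermost. Recall ⊕ takes the minimum of its arguments and ⊗ takes their sum. Working out the expression ((10 ⊕ 2) ⊕ (10 ⊗ -5)) gives 2.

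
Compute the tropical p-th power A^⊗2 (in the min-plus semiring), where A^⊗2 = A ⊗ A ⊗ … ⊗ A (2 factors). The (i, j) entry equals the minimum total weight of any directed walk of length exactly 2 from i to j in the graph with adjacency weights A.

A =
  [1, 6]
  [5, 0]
A^⊗2 =
  [2, 6]
  [5, 0]

Each entry (A^⊗2)_ij equals the minimum over all length-2 walks i = v_0 → v_1 → … → v_2 = j of Σ_t A[v_t][v_{t+1}]. For example, for (i, j) = (0, 1) we minimise over 2 possible intermediate vertex sequences; the minimum is 6, attained along the walk 0 → 1 → 1.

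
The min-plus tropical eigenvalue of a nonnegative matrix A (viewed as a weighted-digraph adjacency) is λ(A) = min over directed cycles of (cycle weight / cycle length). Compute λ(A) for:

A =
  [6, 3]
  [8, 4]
λ(A) = 4

Enumerate directed cycles and compute their means (weight / length). Sample:
  cycle 0 → 0: weight = 6, length = 1, mean = 6/1 ≈ 6.000
  cycle 1 → 1: weight = 4, length = 1, mean = 4/1 ≈ 4.000
  cycle 0 → 1 → 0: weight = 11, length = 2, mean = 11/2 ≈ 5.500
  cycle 1 → 0 → 1: weight = 11, length = 2, mean = 11/2 ≈ 5.500
Minimum mean = 4.000, attained e.g. along the cycle 1 → 1 with weight 4 and length 1. So λ(A) = 4/1 = 4.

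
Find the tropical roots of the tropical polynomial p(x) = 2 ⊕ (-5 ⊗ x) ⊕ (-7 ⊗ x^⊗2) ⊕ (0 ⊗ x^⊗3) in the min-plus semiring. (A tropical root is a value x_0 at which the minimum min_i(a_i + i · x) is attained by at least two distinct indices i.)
Roots: {-7, 2, 7}

Each tropical root is a break point of the lower envelope of the lines y = a_i + i · x (there are 4 lines, with slopes 0, 1, ..., 3). Only the lines that attain the minimum somewhere contribute to roots; other lines are dominated. Here the surviving (envelope) indices are i = 3, i = 2, i = 1, i = 0.
Intersections between consecutive envelope lines give the roots: for adjacent envelope indices i < j the intersection is x = (a_i − a_j) / (j − i). Reading off the sorted break points: {-7, 2, 7}.
Verification: at each break x_0, at least two indices attain the minimum of min_i(a_i + i · x_0).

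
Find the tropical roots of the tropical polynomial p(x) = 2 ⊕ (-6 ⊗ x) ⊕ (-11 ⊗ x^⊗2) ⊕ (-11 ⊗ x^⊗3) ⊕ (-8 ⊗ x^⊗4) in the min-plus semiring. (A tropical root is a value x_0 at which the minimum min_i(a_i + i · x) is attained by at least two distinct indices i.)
Roots: {-3, 0, 5, 8}

Each tropical root is a break point of the lower envelope of the lines y = a_i + i · x (there are 5 lines, with slopes 0, 1, ..., 4). Only the lines that attain the minimum somewhere contribute to roots; other lines are dominated. Here the surviving (envelope) indices are i = 4, i = 3, i = 2, i = 1, i = 0.
Intersections between consecutive envelope lines give the roots: for adjacent envelope indices i < j the intersection is x = (a_i − a_j) / (j − i). Reading off the sorted break points: {-3, 0, 5, 8}.
Verification: at each break x_0, at least two indices attain the minimum of min_i(a_i + i · x_0).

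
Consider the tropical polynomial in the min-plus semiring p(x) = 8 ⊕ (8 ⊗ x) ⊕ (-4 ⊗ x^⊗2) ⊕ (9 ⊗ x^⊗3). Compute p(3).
p(3) = 2

A tropical monomial a ⊗ x^⊗i evaluates to a + i · x. Evaluating each term at x = 3:
  Term 0 contributes 8 + 0 · 3 = 8
  Term 1 contributes 8 + 1 · 3 = 11
  Term 2 contributes -4 + 2 · 3 = 2
  Term 3 contributes 9 + 3 · 3 = 18
p(3) = ⊕ of these = min[8, 11, 2, 18] = 2.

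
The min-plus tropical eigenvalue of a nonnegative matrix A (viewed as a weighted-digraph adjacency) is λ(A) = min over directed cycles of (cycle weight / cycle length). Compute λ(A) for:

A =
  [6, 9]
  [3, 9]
λ(A) = 6

Enumerate directed cycles and compute their means (weight / length). Sample:
  cycle 0 → 0: weight = 6, length = 1, mean = 6/1 ≈ 6.000
  cycle 1 → 1: weight = 9, length = 1, mean = 9/1 ≈ 9.000
  cycle 0 → 1 → 0: weight = 12, length = 2, mean = 12/2 ≈ 6.000
  cycle 1 → 0 → 1: weight = 12, length = 2, mean = 12/2 ≈ 6.000
Minimum mean = 6.000, attained e.g. along the cycle 0 → 0 with weight 6 and length 1. So λ(A) = 6/1 = 6.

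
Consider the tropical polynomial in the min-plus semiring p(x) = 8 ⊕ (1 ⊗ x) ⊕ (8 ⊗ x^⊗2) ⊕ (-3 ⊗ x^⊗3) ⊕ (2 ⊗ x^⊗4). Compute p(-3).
p(-3) = -12

A tropical monomial a ⊗ x^⊗i evaluates to a + i · x. Evaluating each term at x = -3:
  Term 0 contributes 8 + 0 · -3 = 8
  Term 1 contributes 1 + 1 · -3 = -2
  Term 2 contributes 8 + 2 · -3 = 2
  Term 3 contributes -3 + 3 · -3 = -12
  Term 4 contributes 2 + 4 · -3 = -10
p(-3) = ⊕ of these = min[8, -2, 2, -12, -10] = -12.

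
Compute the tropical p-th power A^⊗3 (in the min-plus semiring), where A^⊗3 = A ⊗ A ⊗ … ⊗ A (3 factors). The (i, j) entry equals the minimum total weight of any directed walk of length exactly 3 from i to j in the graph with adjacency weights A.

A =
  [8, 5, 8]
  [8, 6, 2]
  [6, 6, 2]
A^⊗3 =
  [13, 13, 9]
  [10, 10, 6]
  [10, 10, 6]

Each entry (A^⊗3)_ij equals the minimum over all length-3 walks i = v_0 → v_1 → … → v_3 = j of Σ_t A[v_t][v_{t+1}]. For example, for (i, j) = (0, 2) we minimise over 9 possible intermediate vertex sequences; the minimum is 9, attained along the walk 0 → 1 → 2 → 2.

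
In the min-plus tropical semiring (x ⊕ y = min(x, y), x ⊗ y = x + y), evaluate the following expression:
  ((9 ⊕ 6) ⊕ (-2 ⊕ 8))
((9 ⊕ 6) ⊕ (-2 ⊕ 8)) = -2

Expand innermost to outermost. Recall ⊕ takes the minimum of its arguments and ⊗ takes their sum. Working out the expression ((9 ⊕ 6) ⊕ (-2 ⊕ 8)) gives -2.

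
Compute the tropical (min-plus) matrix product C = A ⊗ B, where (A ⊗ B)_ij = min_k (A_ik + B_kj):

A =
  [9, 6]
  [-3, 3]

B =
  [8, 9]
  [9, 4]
A ⊗ B =
  [15, 10]
  [5, 6]

Apply the min-plus product entry-by-entry:
  C[0][0] = min over k of (A[0][0] + B[0][0] = 9 + 8 = 17, A[0][1] + B[1][0] = 6 + 9 = 15) = 15 (attained at k = 1)
  C[0][1] = min over k of (A[0][0] + B[0][1] = 9 + 9 = 18, A[0][1] + B[1][1] = 6 + 4 = 10) = 10 (attained at k = 1)
  C[1][0] = min over k of (A[1][0] + B[0][0] = -3 + 8 = 5, A[1][1] + B[1][0] = 3 + 9 = 12) = 5 (attained at k = 0)
  C[1][1] = min over k of (A[1][0] + B[0][1] = -3 + 9 = 6, A[1][1] + B[1][1] = 3 + 4 = 7) = 6 (attained at k = 0)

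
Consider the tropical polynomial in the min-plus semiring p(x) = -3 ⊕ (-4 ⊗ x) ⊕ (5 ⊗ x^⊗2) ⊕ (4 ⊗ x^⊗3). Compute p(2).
p(2) = -3

A tropical monomial a ⊗ x^⊗i evaluates to a + i · x. Evaluating each term at x = 2:
  Term 0 contributes -3 + 0 · 2 = -3
  Term 1 contributes -4 + 1 · 2 = -2
  Term 2 contributes 5 + 2 · 2 = 9
  Term 3 contributes 4 + 3 · 2 = 10
p(2) = ⊕ of these = min[-3, -2, 9, 10] = -3.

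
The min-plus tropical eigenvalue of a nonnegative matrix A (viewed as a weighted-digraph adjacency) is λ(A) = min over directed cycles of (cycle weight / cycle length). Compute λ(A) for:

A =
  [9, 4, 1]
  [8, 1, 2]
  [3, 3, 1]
λ(A) = 1

Enumerate directed cycles and compute their means (weight / length). Sample:
  cycle 0 → 0: weight = 9, length = 1, mean = 9/1 ≈ 9.000
  cycle 1 → 1: weight = 1, length = 1, mean = 1/1 ≈ 1.000
  cycle 2 → 2: weight = 1, length = 1, mean = 1/1 ≈ 1.000
  cycle 0 → 1 → 0: weight = 12, length = 2, mean = 12/2 ≈ 6.000
  cycle 0 → 2 → 0: weight = 4, length = 2, mean = 4/2 ≈ 2.000
  cycle 1 → 0 → 1: weight = 12, length = 2, mean = 12/2 ≈ 6.000
Minimum mean = 1.000, attained e.g. along the cycle 1 → 1 with weight 1 and length 1. So λ(A) = 1/1 = 1.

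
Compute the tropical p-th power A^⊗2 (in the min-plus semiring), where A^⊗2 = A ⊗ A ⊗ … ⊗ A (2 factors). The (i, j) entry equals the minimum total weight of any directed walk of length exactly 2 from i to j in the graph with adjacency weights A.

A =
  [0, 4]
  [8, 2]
A^⊗2 =
  [0, 4]
  [8, 4]

Each entry (A^⊗2)_ij equals the minimum over all length-2 walks i = v_0 → v_1 → … → v_2 = j of Σ_t A[v_t][v_{t+1}]. For example, for (i, j) = (0, 1) we minimise over 2 possible intermediate vertex sequences; the minimum is 4, attained along the walk 0 → 0 → 1.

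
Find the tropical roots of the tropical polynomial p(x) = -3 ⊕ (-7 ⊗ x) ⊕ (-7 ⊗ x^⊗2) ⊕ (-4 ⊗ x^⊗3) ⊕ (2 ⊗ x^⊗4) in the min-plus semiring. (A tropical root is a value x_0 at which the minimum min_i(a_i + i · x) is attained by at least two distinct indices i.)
Roots: {-6, -3, 0, 4}

Each tropical root is a break point of the lower envelope of the lines y = a_i + i · x (there are 5 lines, with slopes 0, 1, ..., 4). Only the lines that attain the minimum somewhere contribute to roots; other lines are dominated. Here the surviving (envelope) indices are i = 4, i = 3, i = 2, i = 1, i = 0.
Intersections between consecutive envelope lines give the roots: for adjacent envelope indices i < j the intersection is x = (a_i − a_j) / (j − i). Reading off the sorted break points: {-6, -3, 0, 4}.
Verification: at each break x_0, at least two indices attain the minimum of min_i(a_i + i · x_0).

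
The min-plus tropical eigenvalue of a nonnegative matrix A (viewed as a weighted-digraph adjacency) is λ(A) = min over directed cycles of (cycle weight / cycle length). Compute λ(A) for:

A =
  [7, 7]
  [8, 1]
λ(A) = 1

Enumerate directed cycles and compute their means (weight / length). Sample:
  cycle 0 → 0: weight = 7, length = 1, mean = 7/1 ≈ 7.000
  cycle 1 → 1: weight = 1, length = 1, mean = 1/1 ≈ 1.000
  cycle 0 → 1 → 0: weight = 15, length = 2, mean = 15/2 ≈ 7.500
  cycle 1 → 0 → 1: weight = 15, length = 2, mean = 15/2 ≈ 7.500
Minimum mean = 1.000, attained e.g. along the cycle 1 → 1 with weight 1 and length 1. So λ(A) = 1/1 = 1.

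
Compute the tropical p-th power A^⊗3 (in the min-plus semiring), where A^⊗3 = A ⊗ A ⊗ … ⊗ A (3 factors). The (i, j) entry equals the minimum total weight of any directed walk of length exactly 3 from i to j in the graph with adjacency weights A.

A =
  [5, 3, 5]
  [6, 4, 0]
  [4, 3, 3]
A^⊗3 =
  [7, 6, 6]
  [7, 6, 3]
  [7, 6, 6]

Each entry (A^⊗3)_ij equals the minimum over all length-3 walks i = v_0 → v_1 → … → v_3 = j of Σ_t A[v_t][v_{t+1}]. For example, for (i, j) = (0, 2) we minimise over 9 possible intermediate vertex sequences; the minimum is 6, attained along the walk 0 → 1 → 2 → 2.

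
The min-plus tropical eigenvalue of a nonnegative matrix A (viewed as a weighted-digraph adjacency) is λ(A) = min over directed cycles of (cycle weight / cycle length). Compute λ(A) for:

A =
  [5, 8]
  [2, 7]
λ(A) = 5

Enumerate directed cycles and compute their means (weight / length). Sample:
  cycle 0 → 0: weight = 5, length = 1, mean = 5/1 ≈ 5.000
  cycle 1 → 1: weight = 7, length = 1, mean = 7/1 ≈ 7.000
  cycle 0 → 1 → 0: weight = 10, length = 2, mean = 10/2 ≈ 5.000
  cycle 1 → 0 → 1: weight = 10, length = 2, mean = 10/2 ≈ 5.000
Minimum mean = 5.000, attained e.g. along the cycle 0 → 0 with weight 5 and length 1. So λ(A) = 5/1 = 5.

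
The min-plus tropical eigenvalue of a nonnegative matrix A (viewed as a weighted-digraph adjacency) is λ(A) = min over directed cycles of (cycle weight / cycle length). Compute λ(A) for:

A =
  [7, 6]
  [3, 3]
λ(A) = 3

Enumerate directed cycles and compute their means (weight / length). Sample:
  cycle 0 → 0: weight = 7, length = 1, mean = 7/1 ≈ 7.000
  cycle 1 → 1: weight = 3, length = 1, mean = 3/1 ≈ 3.000
  cycle 0 → 1 → 0: weight = 9, length = 2, mean = 9/2 ≈ 4.500
  cycle 1 → 0 → 1: weight = 9, length = 2, mean = 9/2 ≈ 4.500
Minimum mean = 3.000, attained e.g. along the cycle 1 → 1 with weight 3 and length 1. So λ(A) = 3/1 = 3.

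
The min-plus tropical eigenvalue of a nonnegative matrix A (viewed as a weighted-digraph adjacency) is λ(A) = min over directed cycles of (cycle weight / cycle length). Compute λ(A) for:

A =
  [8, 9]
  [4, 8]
λ(A) = 13/2

Enumerate directed cycles and compute their means (weight / length). Sample:
  cycle 0 → 0: weight = 8, length = 1, mean = 8/1 ≈ 8.000
  cycle 1 → 1: weight = 8, length = 1, mean = 8/1 ≈ 8.000
  cycle 0 → 1 → 0: weight = 13, length = 2, mean = 13/2 ≈ 6.500
  cycle 1 → 0 → 1: weight = 13, length = 2, mean = 13/2 ≈ 6.500
Minimum mean = 6.500, attained e.g. along the cycle 0 → 1 → 0 with weight 13 and length 2. So λ(A) = 13/2 = 13/2.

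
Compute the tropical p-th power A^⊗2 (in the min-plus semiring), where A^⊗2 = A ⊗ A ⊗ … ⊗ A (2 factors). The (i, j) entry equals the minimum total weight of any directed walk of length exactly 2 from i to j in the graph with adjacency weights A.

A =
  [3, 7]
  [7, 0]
A^⊗2 =
  [6, 7]
  [7, 0]

Each entry (A^⊗2)_ij equals the minimum over all length-2 walks i = v_0 → v_1 → … → v_2 = j of Σ_t A[v_t][v_{t+1}]. For example, for (i, j) = (0, 1) we minimise over 2 possible intermediate vertex sequences; the minimum is 7, attained along the walk 0 → 1 → 1.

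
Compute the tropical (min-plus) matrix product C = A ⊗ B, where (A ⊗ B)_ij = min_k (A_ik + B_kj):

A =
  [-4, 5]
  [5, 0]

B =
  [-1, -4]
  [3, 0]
A ⊗ B =
  [-5, -8]
  [3, 0]

Apply the min-plus product entry-by-entry:
  C[0][0] = min over k of (A[0][0] + B[0][0] = -4 + -1 = -5, A[0][1] + B[1][0] = 5 + 3 = 8) = -5 (attained at k = 0)
  C[0][1] = min over k of (A[0][0] + B[0][1] = -4 + -4 = -8, A[0][1] + B[1][1] = 5 + 0 = 5) = -8 (attained at k = 0)
  C[1][0] = min over k of (A[1][0] + B[0][0] = 5 + -1 = 4, A[1][1] + B[1][0] = 0 + 3 = 3) = 3 (attained at k = 1)
  C[1][1] = min over k of (A[1][0] + B[0][1] = 5 + -4 = 1, A[1][1] + B[1][1] = 0 + 0 = 0) = 0 (attained at k = 1)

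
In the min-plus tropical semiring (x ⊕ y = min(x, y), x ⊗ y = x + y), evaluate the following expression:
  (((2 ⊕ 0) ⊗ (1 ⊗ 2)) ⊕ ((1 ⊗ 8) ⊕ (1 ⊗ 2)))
(((2 ⊕ 0) ⊗ (1 ⊗ 2)) ⊕ ((1 ⊗ 8) ⊕ (1 ⊗ 2))) = 3

Expand innermost to outermost. Recall ⊕ takes the minimum of its arguments and ⊗ takes their sum. Working out the expression (((2 ⊕ 0) ⊗ (1 ⊗ 2)) ⊕ ((1 ⊗ 8) ⊕ (1 ⊗ 2))) gives 3.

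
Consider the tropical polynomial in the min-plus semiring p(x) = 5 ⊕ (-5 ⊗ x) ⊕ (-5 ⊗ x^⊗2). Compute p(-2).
p(-2) = -9

A tropical monomial a ⊗ x^⊗i evaluates to a + i · x. Evaluating each term at x = -2:
  Term 0 contributes 5 + 0 · -2 = 5
  Term 1 contributes -5 + 1 · -2 = -7
  Term 2 contributes -5 + 2 · -2 = -9
p(-2) = ⊕ of these = min[5, -7, -9] = -9.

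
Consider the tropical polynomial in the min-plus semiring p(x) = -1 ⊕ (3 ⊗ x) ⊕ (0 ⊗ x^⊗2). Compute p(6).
p(6) = -1

A tropical monomial a ⊗ x^⊗i evaluates to a + i · x. Evaluating each term at x = 6:
  Term 0 contributes -1 + 0 · 6 = -1
  Term 1 contributes 3 + 1 · 6 = 9
  Term 2 contributes 0 + 2 · 6 = 12
p(6) = ⊕ of these = min[-1, 9, 12] = -1.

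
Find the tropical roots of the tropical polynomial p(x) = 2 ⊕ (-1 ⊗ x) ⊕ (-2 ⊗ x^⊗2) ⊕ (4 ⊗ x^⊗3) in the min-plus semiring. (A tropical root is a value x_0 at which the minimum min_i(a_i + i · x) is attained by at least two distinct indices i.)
Roots: {-6, 1, 3}

Each tropical root is a break point of the lower envelope of the lines y = a_i + i · x (there are 4 lines, with slopes 0, 1, ..., 3). Only the lines that attain the minimum somewhere contribute to roots; other lines are dominated. Here the surviving (envelope) indices are i = 3, i = 2, i = 1, i = 0.
Intersections between consecutive envelope lines give the roots: for adjacent envelope indices i < j the intersection is x = (a_i − a_j) / (j − i). Reading off the sorted break points: {-6, 1, 3}.
Verification: at each break x_0, at least two indices attain the minimum of min_i(a_i + i · x_0).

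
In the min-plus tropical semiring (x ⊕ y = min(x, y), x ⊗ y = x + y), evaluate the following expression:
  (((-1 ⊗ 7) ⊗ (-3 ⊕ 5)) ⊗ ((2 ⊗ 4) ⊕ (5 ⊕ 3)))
(((-1 ⊗ 7) ⊗ (-3 ⊕ 5)) ⊗ ((2 ⊗ 4) ⊕ (5 ⊕ 3))) = 6

Expand innermost to outermost. Recall ⊕ takes the minimum of its arguments and ⊗ takes their sum. Working out the expression (((-1 ⊗ 7) ⊗ (-3 ⊕ 5)) ⊗ ((2 ⊗ 4) ⊕ (5 ⊕ 3))) gives 6.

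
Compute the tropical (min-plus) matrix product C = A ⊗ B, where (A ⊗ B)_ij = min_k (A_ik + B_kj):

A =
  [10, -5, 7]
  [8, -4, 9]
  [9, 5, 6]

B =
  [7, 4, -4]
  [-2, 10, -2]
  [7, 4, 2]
A ⊗ B =
  [-7, 5, -7]
  [-6, 6, -6]
  [3, 10, 3]

Apply the min-plus product entry-by-entry:
  C[0][0] = min over k of (A[0][0] + B[0][0] = 10 + 7 = 17, A[0][1] + B[1][0] = -5 + -2 = -7, A[0][2] + B[2][0] = 7 + 7 = 14) = -7 (attained at k = 1)
  C[0][1] = min over k of (A[0][0] + B[0][1] = 10 + 4 = 14, A[0][1] + B[1][1] = -5 + 10 = 5, A[0][2] + B[2][1] = 7 + 4 = 11) = 5 (attained at k = 1)
  C[0][2] = min over k of (A[0][0] + B[0][2] = 10 + -4 = 6, A[0][1] + B[1][2] = -5 + -2 = -7, A[0][2] + B[2][2] = 7 + 2 = 9) = -7 (attained at k = 1)
  C[1][0] = min over k of (A[1][0] + B[0][0] = 8 + 7 = 15, A[1][1] + B[1][0] = -4 + -2 = -6, A[1][2] + B[2][0] = 9 + 7 = 16) = -6 (attained at k = 1)
  C[1][1] = min over k of (A[1][0] + B[0][1] = 8 + 4 = 12, A[1][1] + B[1][1] = -4 + 10 = 6, A[1][2] + B[2][1] = 9 + 4 = 13) = 6 (attained at k = 1)
  C[1][2] = min over k of (A[1][0] + B[0][2] = 8 + -4 = 4, A[1][1] + B[1][2] = -4 + -2 = -6, A[1][2] + B[2][2] = 9 + 2 = 11) = -6 (attained at k = 1)
  C[2][0] = min over k of (A[2][0] + B[0][0] = 9 + 7 = 16, A[2][1] + B[1][0] = 5 + -2 = 3, A[2][2] + B[2][0] = 6 + 7 = 13) = 3 (attained at k = 1)
  C[2][1] = min over k of (A[2][0] + B[0][1] = 9 + 4 = 13, A[2][1] + B[1][1] = 5 + 10 = 15, A[2][2] + B[2][1] = 6 + 4 = 10) = 10 (attained at k = 2)
  C[2][2] = min over k of (A[2][0] + B[0][2] = 9 + -4 = 5, A[2][1] + B[1][2] = 5 + -2 = 3, A[2][2] + B[2][2] = 6 + 2 = 8) = 3 (attained at k = 1)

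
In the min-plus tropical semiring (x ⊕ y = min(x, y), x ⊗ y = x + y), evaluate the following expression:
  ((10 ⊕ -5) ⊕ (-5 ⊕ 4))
((10 ⊕ -5) ⊕ (-5 ⊕ 4)) = -5

Expand innermost to outermost. Recall ⊕ takes the minimum of its arguments and ⊗ takes their sum. Working out the expression ((10 ⊕ -5) ⊕ (-5 ⊕ 4)) gives -5.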